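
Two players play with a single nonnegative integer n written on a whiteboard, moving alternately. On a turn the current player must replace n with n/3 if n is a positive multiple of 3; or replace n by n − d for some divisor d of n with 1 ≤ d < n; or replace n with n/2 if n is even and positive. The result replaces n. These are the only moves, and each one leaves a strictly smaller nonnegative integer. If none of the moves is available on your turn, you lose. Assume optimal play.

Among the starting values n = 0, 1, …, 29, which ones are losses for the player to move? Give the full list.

Classify positions by backward induction: terminal positions (no move available) are L. From any other position, the mover wins iff some move reaches an L.
n=0: no move → L
n=1: no move → L
n=2: →1(L), so W
n=3: →1(L), so W
n=4: →2(W), 3(W) — all W, so L
n=5: →4(L), so W
n=6: →4(L), so W
n=7: →6(W) only, which is W, so L
n=8: →4(L), so W
n=9: →3(W), 6(W), 8(W) — all W, so L
n=10: →9(L), so W
n=11: →10(W) only, which is W, so L
n=12: →4(L), so W
n=13: →12(W) only, which is W, so L
n=14: →7(L), so W
n=15: →5(W), 10(W), 12(W), 14(W) — all W, so L
n=16: →15(L), so W
n=17: →16(W) only, which is W, so L
n=18: →9(L), so W
n=19: →18(W) only, which is W, so L
n=20: →15(L), so W
n=21: →7(L), so W
n=22: →11(L), so W
n=23: →22(W) only, which is W, so L
n=24: →23(L), so W
n=25: →20(W), 24(W) — all W, so L
n=26: →13(L), so W
n=27: →9(L), so W
n=28: →14(W), 21(W), 24(W), 26(W), 27(W) — all W, so L
n=29: →28(L), so W
The losing starting values of n are exactly the entries labelled L in this table (13 of them).

0, 1, 4, 7, 9, 11, 13, 15, 17, 19, 23, 25, 28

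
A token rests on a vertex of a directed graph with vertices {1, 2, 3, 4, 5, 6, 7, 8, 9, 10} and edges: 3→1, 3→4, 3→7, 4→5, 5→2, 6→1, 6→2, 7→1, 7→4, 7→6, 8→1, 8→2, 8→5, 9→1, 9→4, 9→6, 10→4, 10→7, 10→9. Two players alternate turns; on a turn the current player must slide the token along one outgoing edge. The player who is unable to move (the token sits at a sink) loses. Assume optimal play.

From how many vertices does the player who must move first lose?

Positions with no move are L. A position that does have a move is losing for the player to move precisely when every available move leads to a winning position for the opponent. Fill in the labels:
Every edge goes from a vertex to one that appears earlier in the order 1, 2, 5, 8, 6, 4, 9, 7, 3, 10, so processing vertices in that order labels each vertex after all of its successors.
1: no outgoing edge → L
2: no outgoing edge → L
5: W (go to 2, an L position)
8: W (go to 2, an L position)
6: W (go to 2, an L position)
4: L (sole option 5(W) is W)
9: W (go to 4, an L position)
7: W (go to 4, an L position)
3: W (go to 4, an L position)
10: W (go to 4, an L position)
The L vertices are 1, 2, 4; that is 3 in all.

3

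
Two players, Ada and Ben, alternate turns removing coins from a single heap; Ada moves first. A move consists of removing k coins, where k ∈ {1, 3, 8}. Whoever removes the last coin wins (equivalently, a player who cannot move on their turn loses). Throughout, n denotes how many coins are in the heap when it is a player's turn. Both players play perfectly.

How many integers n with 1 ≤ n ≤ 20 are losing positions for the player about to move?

Compute win/loss labels from the base case upward. A position with no move is L. Any other position is W if it can reach an L in one move, else L.
n=0: no move → L
n=1: →0(L), so W
n=2: →1(W) only, which is W, so L
n=3: →2(L), so W
n=4: →3(W), 1(W) — all W, so L
n=5: →4(L), so W
n=6: →5(W), 3(W) — all W, so L
n=7: →6(L), so W
n=8: →0(L), so W
n=9: →6(L), so W
n=10: →2(L), so W
n=11: →10(W), 8(W), 3(W) — all W, so L
n=12: →11(L), so W
n=13: →12(W), 10(W), 5(W) — all W, so L
n=14: →13(L), so W
n=15: →14(W), 12(W), 7(W) — all W, so L
n=16: →15(L), so W
n=17: →16(W), 14(W), 9(W) — all W, so L
n=18: →17(L), so W
n=19: →11(L), so W
n=20: →17(L), so W
L entries with 1 ≤ n ≤ 20 (n=0 is outside the asked range and is not counted): n = 2, 4, 6, 11, 13, 15, 17; that makes 7.

7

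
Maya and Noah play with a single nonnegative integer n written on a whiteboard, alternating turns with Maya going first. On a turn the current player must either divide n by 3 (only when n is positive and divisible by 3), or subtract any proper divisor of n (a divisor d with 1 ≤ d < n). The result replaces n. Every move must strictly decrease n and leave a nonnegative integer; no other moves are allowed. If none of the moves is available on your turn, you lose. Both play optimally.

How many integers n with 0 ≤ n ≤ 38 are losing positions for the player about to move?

15

Label each position W (a win for the player to move) or L (a loss). A position with no legal move is L; any other position is W exactly when some move reaches an L, and L when every move reaches a W.
n=0: no move → L
n=1: no move → L
n=2: can move to 1, which is L ⇒ W
n=3: can move to 1, which is L ⇒ W
n=4: moves to 2(W), 3(W); every one is W ⇒ L
n=5: can move to 4, which is L ⇒ W
n=6: can move to 4, which is L ⇒ W
n=7: the only move is to 6(W), a W ⇒ L
n=8: can move to 4, which is L ⇒ W
n=9: moves to 3(W), 6(W), 8(W); every one is W ⇒ L
n=10: can move to 9, which is L ⇒ W
n=11: the only move is to 10(W), a W ⇒ L
n=12: can move to 4, which is L ⇒ W
n=13: the only move is to 12(W), a W ⇒ L
n=14: can move to 7, which is L ⇒ W
n=15: moves to 5(W), 10(W), 12(W), 14(W); every one is W ⇒ L
n=16: can move to 15, which is L ⇒ W
n=17: the only move is to 16(W), a W ⇒ L
n=18: can move to 9, which is L ⇒ W
n=19: the only move is to 18(W), a W ⇒ L
n=20: can move to 15, which is L ⇒ W
n=21: can move to 7, which is L ⇒ W
n=22: can move to 11, which is L ⇒ W
n=23: the only move is to 22(W), a W ⇒ L
n=24: can move to 23, which is L ⇒ W
n=25: moves to 20(W), 24(W); every one is W ⇒ L
n=26: can move to 13, which is L ⇒ W
n=27: can move to 9, which is L ⇒ W
n=28: moves to 14(W), 21(W), 24(W), 26(W), 27(W); every one is W ⇒ L
n=29: can move to 28, which is L ⇒ W
n=30: can move to 15, which is L ⇒ W
n=31: the only move is to 30(W), a W ⇒ L
n=32: can move to 28, which is L ⇒ W
n=33: can move to 11, which is L ⇒ W
n=34: can move to 17, which is L ⇒ W
n=35: can move to 28, which is L ⇒ W
n=36: moves to 12(W), 18(W), 24(W), 27(W), 30(W), 32(W), 33(W), 34(W), 35(W); every one is W ⇒ L
n=37: can move to 36, which is L ⇒ W
n=38: can move to 19, which is L ⇒ W
L entries with 0 ≤ n ≤ 38: n = 0, 1, 4, 7, 9, 11, 13, 15, 17, 19, 23, 25, 28, 31, 36; that makes 15.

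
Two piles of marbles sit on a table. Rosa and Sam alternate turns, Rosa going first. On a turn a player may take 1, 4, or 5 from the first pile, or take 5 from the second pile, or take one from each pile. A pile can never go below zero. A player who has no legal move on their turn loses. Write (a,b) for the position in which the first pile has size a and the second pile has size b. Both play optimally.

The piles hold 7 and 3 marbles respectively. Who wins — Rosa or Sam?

Rosa wins.

Work bottom-up. With no move the player to move loses. Otherwise the position is W if at least one move leads to an L position for the opponent, and L if every move leads to a W.
No move ever increases a pile, so every position that can arise here has a ≤ 7 and b ≤ 3; it is enough to label the cells with 0 ≤ a ≤ 7 and 0 ≤ b ≤ 3.
Every move lowers a or b (never raises either), so fill the grid row by row in increasing a, and left to right within a row: each cell's successors are then already labelled.
      b=0  b=1  b=2  b=3
a=0:    L    L    L    L
a=1:    W    W    W    W
a=2:    L    L    L    L
a=3:    W    W    W    W
a=4:    W    W    W    W
a=5:    W    W    W    W
a=6:    W    W    W    W
a=7:    W    W    W    W
Cells with no legal move (terminal, hence L): (0,0), (0,1), (0,2), (0,3).
The remaining L cells, each justified by listing all of its moves:
(2,0): →(1,0)(W) only, which is W, so L
(2,1): →(1,1)(W), (1,0)(W) — all W, so L
(2,2): →(1,2)(W), (1,1)(W) — all W, so L
(2,3): →(1,3)(W), (1,2)(W) — all W, so L
Every other cell has at least one move into one of the L cells above, so it is W.
From (7,3) Rosa can move to (2,3), reaching an L position.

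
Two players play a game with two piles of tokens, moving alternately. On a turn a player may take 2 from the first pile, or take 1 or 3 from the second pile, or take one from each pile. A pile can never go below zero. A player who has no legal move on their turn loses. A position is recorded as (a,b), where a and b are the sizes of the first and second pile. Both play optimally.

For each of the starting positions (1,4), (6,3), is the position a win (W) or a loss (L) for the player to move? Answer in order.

(1,4): L, (6,3): W

Work bottom-up. With no move the player to move loses. Otherwise the position is W if at least one move leads to an L position for the opponent, and L if every move leads to a W.
No move ever increases a pile, so every position that can arise here has a ≤ 6 and b ≤ 4; it is enough to label the cells with 0 ≤ a ≤ 6 and 0 ≤ b ≤ 4.
Every move lowers a or b (never raises either), so fill the grid row by row in increasing a, and left to right within a row: each cell's successors are then already labelled.
      b=0  b=1  b=2  b=3  b=4
a=0:    L    W    L    W    L
a=1:    L    W    L    W    L
a=2:    W    W    W    W    W
a=3:    W    L    W    L    W
a=4:    L    W    W    W    W
a=5:    L    W    L    W    L
a=6:    W    W    L    W    L
Cells with no legal move (terminal, hence L): (0,0), (1,0).
The remaining L cells, each justified by listing all of its moves:
(0,2): the only move is to (0,1)(W), a W ⇒ L
(0,4): moves to (0,3)(W), (0,1)(W); every one is W ⇒ L
(1,2): moves to (1,1)(W), (0,1)(W); every one is W ⇒ L
(1,4): moves to (1,3)(W), (1,1)(W), (0,3)(W); every one is W ⇒ L
(3,1): moves to (1,1)(W), (3,0)(W), (2,0)(W); every one is W ⇒ L
(3,3): moves to (1,3)(W), (3,2)(W), (3,0)(W), (2,2)(W); every one is W ⇒ L
(4,0): the only move is to (2,0)(W), a W ⇒ L
(5,0): the only move is to (3,0)(W), a W ⇒ L
(5,2): moves to (3,2)(W), (5,1)(W), (4,1)(W); every one is W ⇒ L
(5,4): moves to (3,4)(W), (5,3)(W), (5,1)(W), (4,3)(W); every one is W ⇒ L
(6,2): moves to (4,2)(W), (6,1)(W), (5,1)(W); every one is W ⇒ L
(6,4): moves to (4,4)(W), (6,3)(W), (6,1)(W), (5,3)(W); every one is W ⇒ L
Every other cell has at least one move into one of the L cells above, so it is W.
(1,4): one of the L cells justified above, so L
(6,3): the move to (6,2) reaches an L cell, so W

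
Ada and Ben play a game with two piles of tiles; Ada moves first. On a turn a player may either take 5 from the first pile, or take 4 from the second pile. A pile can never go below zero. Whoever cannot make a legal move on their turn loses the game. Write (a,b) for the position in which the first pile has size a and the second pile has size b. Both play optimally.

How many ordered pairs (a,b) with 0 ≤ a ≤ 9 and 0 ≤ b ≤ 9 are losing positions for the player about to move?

50

Positions with no move are L. A position that does have a move is losing for the player to move precisely when every available move leads to a winning position for the opponent. Fill in the labels:
Every move lowers a or b (never raises either), so fill the grid row by row in increasing a, and left to right within a row: each cell's successors are then already labelled.
      b=0  b=1  b=2  b=3  b=4  b=5  b=6  b=7  b=8  b=9
a=0:    L    L    L    L    W    W    W    W    L    L
a=1:    L    L    L    L    W    W    W    W    L    L
a=2:    L    L    L    L    W    W    W    W    L    L
a=3:    L    L    L    L    W    W    W    W    L    L
a=4:    L    L    L    L    W    W    W    W    L    L
a=5:    W    W    W    W    L    L    L    L    W    W
a=6:    W    W    W    W    L    L    L    L    W    W
a=7:    W    W    W    W    L    L    L    L    W    W
a=8:    W    W    W    W    L    L    L    L    W    W
a=9:    W    W    W    W    L    L    L    L    W    W
Cells with no legal move (terminal, hence L): (0,0), (0,1), (0,2), (0,3), (1,0), (1,1), (1,2), (1,3), (2,0), (2,1), (2,2), (2,3), (3,0), (3,1), (3,2), (3,3), (4,0), (4,1), (4,2), (4,3).
The remaining L cells, each justified by listing all of its moves:
(0,8): the only move is to (0,4)(W), a W ⇒ L
(0,9): the only move is to (0,5)(W), a W ⇒ L
(1,8): the only move is to (1,4)(W), a W ⇒ L
(1,9): the only move is to (1,5)(W), a W ⇒ L
(2,8): the only move is to (2,4)(W), a W ⇒ L
(2,9): the only move is to (2,5)(W), a W ⇒ L
(3,8): the only move is to (3,4)(W), a W ⇒ L
(3,9): the only move is to (3,5)(W), a W ⇒ L
(4,8): the only move is to (4,4)(W), a W ⇒ L
(4,9): the only move is to (4,5)(W), a W ⇒ L
(5,4): moves to (0,4)(W), (5,0)(W); every one is W ⇒ L
(5,5): moves to (0,5)(W), (5,1)(W); every one is W ⇒ L
(5,6): moves to (0,6)(W), (5,2)(W); every one is W ⇒ L
(5,7): moves to (0,7)(W), (5,3)(W); every one is W ⇒ L
(6,4): moves to (1,4)(W), (6,0)(W); every one is W ⇒ L
(6,5): moves to (1,5)(W), (6,1)(W); every one is W ⇒ L
(6,6): moves to (1,6)(W), (6,2)(W); every one is W ⇒ L
(6,7): moves to (1,7)(W), (6,3)(W); every one is W ⇒ L
(7,4): moves to (2,4)(W), (7,0)(W); every one is W ⇒ L
(7,5): moves to (2,5)(W), (7,1)(W); every one is W ⇒ L
(7,6): moves to (2,6)(W), (7,2)(W); every one is W ⇒ L
(7,7): moves to (2,7)(W), (7,3)(W); every one is W ⇒ L
(8,4): moves to (3,4)(W), (8,0)(W); every one is W ⇒ L
(8,5): moves to (3,5)(W), (8,1)(W); every one is W ⇒ L
(8,6): moves to (3,6)(W), (8,2)(W); every one is W ⇒ L
(8,7): moves to (3,7)(W), (8,3)(W); every one is W ⇒ L
(9,4): moves to (4,4)(W), (9,0)(W); every one is W ⇒ L
(9,5): moves to (4,5)(W), (9,1)(W); every one is W ⇒ L
(9,6): moves to (4,6)(W), (9,2)(W); every one is W ⇒ L
(9,7): moves to (4,7)(W), (9,3)(W); every one is W ⇒ L
Every other cell has at least one move into one of the L cells above, so it is W.
L cells per row: a=0: 6, a=1: 6, a=2: 6, a=3: 6, a=4: 6, a=5: 4, a=6: 4, a=7: 4, a=8: 4, a=9: 4; total 50.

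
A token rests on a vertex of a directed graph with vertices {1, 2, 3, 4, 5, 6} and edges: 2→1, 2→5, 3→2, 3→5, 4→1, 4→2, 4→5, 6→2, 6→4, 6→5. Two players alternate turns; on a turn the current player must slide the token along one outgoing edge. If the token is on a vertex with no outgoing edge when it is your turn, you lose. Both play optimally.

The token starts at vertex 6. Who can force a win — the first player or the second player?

The first player wins.

Compute win/loss labels from the base case upward. A position with no move is L. Any other position is W if it can reach an L in one move, else L.
Every edge goes from a vertex to one that appears earlier in the order 5, 1, 2, 4, 3, 6, so processing vertices in that order labels each vertex after all of its successors.
5: no outgoing edge → L
1: no outgoing edge → L
2: W (go to 1, an L position)
4: W (go to 1, an L position)
3: W (go to 5, an L position)
6: W (go to 5, an L position)
From 6 the player to move can move to 5, reaching an L position.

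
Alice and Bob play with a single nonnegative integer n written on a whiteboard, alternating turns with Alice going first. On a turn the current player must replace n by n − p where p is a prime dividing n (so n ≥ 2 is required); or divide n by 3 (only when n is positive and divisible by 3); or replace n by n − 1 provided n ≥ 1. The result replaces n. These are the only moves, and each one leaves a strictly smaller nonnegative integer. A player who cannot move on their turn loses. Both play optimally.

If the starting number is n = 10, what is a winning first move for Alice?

Move to 8.

Work bottom-up. With no move the player to move loses. Otherwise the position is W if at least one move leads to an L position for the opponent, and L if every move leads to a W.
n=0: no move → L
n=1: →0(L), so W
n=2: →0(L), so W
n=3: →0(L), so W
n=4: →2(W), 3(W) — all W, so L
n=5: →0(L), so W
n=6: →4(L), so W
n=7: →0(L), so W
n=8: →6(W), 7(W) — all W, so L
n=9: →8(L), so W
n=10: →8(L), so W
From 10, the L positions reachable in one move are: 8.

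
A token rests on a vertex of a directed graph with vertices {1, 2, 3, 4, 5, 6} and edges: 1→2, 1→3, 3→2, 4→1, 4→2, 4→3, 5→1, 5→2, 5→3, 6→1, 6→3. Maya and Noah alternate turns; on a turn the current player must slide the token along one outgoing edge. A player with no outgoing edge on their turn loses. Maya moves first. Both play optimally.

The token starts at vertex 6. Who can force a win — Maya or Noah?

Work bottom-up. With no move the player to move loses. Otherwise the position is W if at least one move leads to an L position for the opponent, and L if every move leads to a W.
Every edge goes from a vertex to one that appears earlier in the order 2, 3, 1, 4, 5, 6, so processing vertices in that order labels each vertex after all of its successors.
2: no outgoing edge → L
3: W (go to 2, an L position)
1: W (go to 2, an L position)
4: W (go to 2, an L position)
5: W (go to 2, an L position)
6: L (options 1(W), 3(W) are all W)
The starting position 6 is L: whatever Maya does, the opponent receives a W position.

Noah wins.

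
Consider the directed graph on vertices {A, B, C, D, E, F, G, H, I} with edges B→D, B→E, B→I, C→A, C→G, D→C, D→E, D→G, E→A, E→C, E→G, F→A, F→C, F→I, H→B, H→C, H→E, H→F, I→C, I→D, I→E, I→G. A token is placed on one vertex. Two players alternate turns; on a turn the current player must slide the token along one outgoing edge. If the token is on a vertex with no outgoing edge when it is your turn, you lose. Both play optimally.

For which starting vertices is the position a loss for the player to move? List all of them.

A, B, G

Build the W/L table. Terminal = L. A non-terminal position is W if it has a move to some L; otherwise it is L.
Every edge goes from a vertex to one that appears earlier in the order A, G, C, E, D, I, B, F, H, so processing vertices in that order labels each vertex after all of its successors.
A: no outgoing edge → L
G: no outgoing edge → L
C: reaches L-position G → W
E: reaches L-position G → W
D: reaches L-position G → W
I: reaches L-position G → W
B: only reaches I(W), D(W), E(W), all W → L
F: reaches L-position A → W
H: reaches L-position B → W
The losing starting vertices are exactly the entries labelled L in this table (3 of them).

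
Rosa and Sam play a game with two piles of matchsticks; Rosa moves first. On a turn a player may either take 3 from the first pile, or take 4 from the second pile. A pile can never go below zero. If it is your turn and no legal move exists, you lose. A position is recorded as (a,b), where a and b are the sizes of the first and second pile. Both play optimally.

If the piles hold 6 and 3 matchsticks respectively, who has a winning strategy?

Sam wins.

Compute win/loss labels from the base case upward. A position with no move is L. Any other position is W if it can reach an L in one move, else L.
No move ever increases a pile, so every position that can arise here has a ≤ 6 and b ≤ 3; it is enough to label the cells with 0 ≤ a ≤ 6 and 0 ≤ b ≤ 3.
Every move lowers a or b (never raises either), so fill the grid row by row in increasing a, and left to right within a row: each cell's successors are then already labelled.
      b=0  b=1  b=2  b=3
a=0:    L    L    L    L
a=1:    L    L    L    L
a=2:    L    L    L    L
a=3:    W    W    W    W
a=4:    W    W    W    W
a=5:    W    W    W    W
a=6:    L    L    L    L
Cells with no legal move (terminal, hence L): (0,0), (0,1), (0,2), (0,3), (1,0), (1,1), (1,2), (1,3), (2,0), (2,1), (2,2), (2,3).
The remaining L cells, each justified by listing all of its moves:
(6,0): the only move is to (3,0)(W), a W ⇒ L
(6,1): the only move is to (3,1)(W), a W ⇒ L
(6,2): the only move is to (3,2)(W), a W ⇒ L
(6,3): the only move is to (3,3)(W), a W ⇒ L
Every other cell has at least one move into one of the L cells above, so it is W.
Every move from (6,3) reaches a W position, so the mover loses.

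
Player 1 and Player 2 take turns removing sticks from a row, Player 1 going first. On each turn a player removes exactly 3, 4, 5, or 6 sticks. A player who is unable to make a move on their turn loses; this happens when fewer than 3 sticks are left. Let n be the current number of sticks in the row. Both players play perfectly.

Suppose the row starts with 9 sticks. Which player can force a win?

Label each position W (a win for the player to move) or L (a loss). A position with no legal move is L; any other position is W exactly when some move reaches an L, and L when every move reaches a W.
n=0: no move → L
n=1: no move → L
n=2: no move → L
n=3: can move to 0, which is L ⇒ W
n=4: can move to 1, which is L ⇒ W
n=5: can move to 2, which is L ⇒ W
n=6: can move to 2, which is L ⇒ W
n=7: can move to 2, which is L ⇒ W
n=8: can move to 2, which is L ⇒ W
n=9: moves to 6(W), 5(W), 4(W), 3(W); every one is W ⇒ L
Every move from 9 reaches a W position, so the mover loses.

Player 2 wins.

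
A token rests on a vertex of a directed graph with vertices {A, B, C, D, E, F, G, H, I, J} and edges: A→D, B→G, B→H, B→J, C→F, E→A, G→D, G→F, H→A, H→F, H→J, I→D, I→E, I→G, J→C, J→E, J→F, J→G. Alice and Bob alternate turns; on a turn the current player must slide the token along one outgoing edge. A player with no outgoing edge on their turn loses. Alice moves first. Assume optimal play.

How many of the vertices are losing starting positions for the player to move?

Label each position W (a win for the player to move) or L (a loss). A position with no legal move is L; any other position is W exactly when some move reaches an L, and L when every move reaches a W.
Every edge goes from a vertex to one that appears earlier in the order F, D, G, A, E, I, C, J, H, B, so processing vertices in that order labels each vertex after all of its successors.
F: no outgoing edge → L
D: no outgoing edge → L
G: →D(L), so W
A: →D(L), so W
E: →A(W) only, which is W, so L
I: →E(L), so W
C: →F(L), so W
J: →E(L), so W
H: →F(L), so W
B: →H(W), J(W), G(W) — all W, so L
The L vertices are B, D, E, F; that is 4 in all.

4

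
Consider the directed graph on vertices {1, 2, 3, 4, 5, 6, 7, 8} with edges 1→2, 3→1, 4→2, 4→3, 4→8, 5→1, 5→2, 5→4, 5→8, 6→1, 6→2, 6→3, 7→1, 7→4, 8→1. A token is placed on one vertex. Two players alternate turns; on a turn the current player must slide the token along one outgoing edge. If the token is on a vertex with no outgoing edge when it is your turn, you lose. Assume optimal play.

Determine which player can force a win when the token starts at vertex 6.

The first player wins.

Build the W/L table. Terminal = L. A non-terminal position is W if it has a move to some L; otherwise it is L.
Every edge goes from a vertex to one that appears earlier in the order 2, 1, 3, 6, 8, 4, 5, 7, so processing vertices in that order labels each vertex after all of its successors.
2: no outgoing edge → L
1: reaches L-position 2 → W
3: only reaches 1(W), which is W → L
6: reaches L-position 3 → W
8: only reaches 1(W), which is W → L
4: reaches L-position 8 → W
5: reaches L-position 8 → W
7: only reaches 4(W), 1(W), all W → L
The starting position 6 is W: the player to move should move to 3, handing over an L position.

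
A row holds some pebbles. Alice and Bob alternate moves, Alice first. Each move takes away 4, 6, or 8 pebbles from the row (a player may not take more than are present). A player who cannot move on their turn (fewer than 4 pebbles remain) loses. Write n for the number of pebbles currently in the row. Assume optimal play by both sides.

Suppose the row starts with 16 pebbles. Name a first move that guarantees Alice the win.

Remove 4, leaving 12.

Compute win/loss labels from the base case upward. A position with no move is L. Any other position is W if it can reach an L in one move, else L.
n=0: no move → L
n=1: no move → L
n=2: no move → L
n=3: no move → L
n=4: can move to 0, which is L ⇒ W
n=5: can move to 1, which is L ⇒ W
n=6: can move to 2, which is L ⇒ W
n=7: can move to 3, which is L ⇒ W
n=8: can move to 2, which is L ⇒ W
n=9: can move to 3, which is L ⇒ W
n=10: can move to 2, which is L ⇒ W
n=11: can move to 3, which is L ⇒ W
n=12: moves to 8(W), 6(W), 4(W); every one is W ⇒ L
n=13: moves to 9(W), 7(W), 5(W); every one is W ⇒ L
n=14: moves to 10(W), 8(W), 6(W); every one is W ⇒ L
n=15: moves to 11(W), 9(W), 7(W); every one is W ⇒ L
n=16: can move to 12, which is L ⇒ W
From 16, the L positions reachable in one move are: 12.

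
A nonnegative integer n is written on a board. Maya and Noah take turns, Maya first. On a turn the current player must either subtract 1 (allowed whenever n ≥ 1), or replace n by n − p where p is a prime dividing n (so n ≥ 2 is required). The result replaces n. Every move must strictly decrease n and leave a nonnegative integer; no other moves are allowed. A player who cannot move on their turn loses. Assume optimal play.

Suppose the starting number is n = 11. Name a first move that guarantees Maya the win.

Work bottom-up. With no move the player to move loses. Otherwise the position is W if at least one move leads to an L position for the opponent, and L if every move leads to a W.
n=0: no move → L
n=1: can move to 0, which is L ⇒ W
n=2: can move to 0, which is L ⇒ W
n=3: can move to 0, which is L ⇒ W
n=4: moves to 2(W), 3(W); every one is W ⇒ L
n=5: can move to 0, which is L ⇒ W
n=6: can move to 4, which is L ⇒ W
n=7: can move to 0, which is L ⇒ W
n=8: moves to 6(W), 7(W); every one is W ⇒ L
n=9: can move to 8, which is L ⇒ W
n=10: can move to 8, which is L ⇒ W
n=11: can move to 0, which is L ⇒ W
From 11, the L positions reachable in one move are: 0.

Move to 0.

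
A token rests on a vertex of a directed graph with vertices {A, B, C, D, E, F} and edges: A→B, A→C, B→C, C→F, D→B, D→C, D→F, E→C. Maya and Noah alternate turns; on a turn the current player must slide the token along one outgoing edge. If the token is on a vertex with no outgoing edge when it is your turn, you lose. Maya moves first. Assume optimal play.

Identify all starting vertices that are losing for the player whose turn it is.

B, E, F

Work bottom-up. With no move the player to move loses. Otherwise the position is W if at least one move leads to an L position for the opponent, and L if every move leads to a W.
Every edge goes from a vertex to one that appears earlier in the order F, C, B, D, A, E, so processing vertices in that order labels each vertex after all of its successors.
F: no outgoing edge → L
C: reaches L-position F → W
B: only reaches C(W), which is W → L
D: reaches L-position B → W
A: reaches L-position B → W
E: only reaches C(W), which is W → L
The losing starting vertices are exactly the entries labelled L in this table (3 of them).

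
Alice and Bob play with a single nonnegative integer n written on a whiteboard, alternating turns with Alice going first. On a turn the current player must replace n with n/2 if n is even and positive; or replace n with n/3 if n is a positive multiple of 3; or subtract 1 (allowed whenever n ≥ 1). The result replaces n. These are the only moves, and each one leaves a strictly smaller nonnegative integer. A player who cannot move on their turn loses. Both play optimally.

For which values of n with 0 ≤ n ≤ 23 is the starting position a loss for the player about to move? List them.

0, 2, 5, 7, 9, 11, 13, 16, 19, 23

Label each position W (a win for the player to move) or L (a loss). A position with no legal move is L; any other position is W exactly when some move reaches an L, and L when every move reaches a W.
n=0: no move → L
n=1: →0(L), so W
n=2: →1(W) only, which is W, so L
n=3: →2(L), so W
n=4: →2(L), so W
n=5: →4(W) only, which is W, so L
n=6: →2(L), so W
n=7: →6(W) only, which is W, so L
n=8: →7(L), so W
n=9: →3(W), 8(W) — all W, so L
n=10: →5(L), so W
n=11: →10(W) only, which is W, so L
n=12: →11(L), so W
n=13: →12(W) only, which is W, so L
n=14: →7(L), so W
n=15: →5(L), so W
n=16: →8(W), 15(W) — all W, so L
n=17: →16(L), so W
n=18: →9(L), so W
n=19: →18(W) only, which is W, so L
n=20: →19(L), so W
n=21: →7(L), so W
n=22: →11(L), so W
n=23: →22(W) only, which is W, so L
Reading off the rows marked L gives the requested list; there are 10 such values of n.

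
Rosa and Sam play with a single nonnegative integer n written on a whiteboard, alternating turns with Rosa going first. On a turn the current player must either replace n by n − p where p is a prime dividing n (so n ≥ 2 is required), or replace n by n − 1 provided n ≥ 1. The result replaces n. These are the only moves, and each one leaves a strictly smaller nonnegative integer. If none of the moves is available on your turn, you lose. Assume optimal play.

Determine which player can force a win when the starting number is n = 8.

Positions with no move are L. A position that does have a move is losing for the player to move precisely when every available move leads to a winning position for the opponent. Fill in the labels:
n=0: no move → L
n=1: →0(L), so W
n=2: →0(L), so W
n=3: →0(L), so W
n=4: →2(W), 3(W) — all W, so L
n=5: →0(L), so W
n=6: →4(L), so W
n=7: →0(L), so W
n=8: →6(W), 7(W) — all W, so L
The starting position 8 is L: whatever Rosa does, the opponent receives a W position.

Sam wins.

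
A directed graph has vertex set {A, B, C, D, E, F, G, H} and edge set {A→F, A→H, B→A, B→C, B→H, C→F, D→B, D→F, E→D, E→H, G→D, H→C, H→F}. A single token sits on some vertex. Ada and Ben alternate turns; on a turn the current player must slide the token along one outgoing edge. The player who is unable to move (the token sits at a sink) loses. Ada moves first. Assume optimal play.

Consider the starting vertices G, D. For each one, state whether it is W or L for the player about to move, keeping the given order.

G: L, D: W

Work bottom-up. With no move the player to move loses. Otherwise the position is W if at least one move leads to an L position for the opponent, and L if every move leads to a W.
Every edge goes from a vertex to one that appears earlier in the order F, C, H, A, B, D, G, E, so processing vertices in that order labels each vertex after all of its successors.
F: no outgoing edge → L
C: W (go to F, an L position)
H: W (go to F, an L position)
A: W (go to F, an L position)
B: L (options A(W), H(W), C(W) are all W)
D: W (go to B, an L position)
G: L (sole option D(W) is W)
E: L (options D(W), H(W) are all W)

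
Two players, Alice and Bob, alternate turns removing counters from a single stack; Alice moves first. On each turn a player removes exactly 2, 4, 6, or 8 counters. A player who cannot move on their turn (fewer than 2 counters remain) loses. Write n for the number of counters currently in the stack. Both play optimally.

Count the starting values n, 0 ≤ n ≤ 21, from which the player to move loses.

6

Build the W/L table. Terminal = L. A non-terminal position is W if it has a move to some L; otherwise it is L.
n=0: no move → L
n=1: no move → L
n=2: can move to 0, which is L ⇒ W
n=3: can move to 1, which is L ⇒ W
n=4: can move to 0, which is L ⇒ W
n=5: can move to 1, which is L ⇒ W
n=6: can move to 0, which is L ⇒ W
n=7: can move to 1, which is L ⇒ W
n=8: can move to 0, which is L ⇒ W
n=9: can move to 1, which is L ⇒ W
n=10: moves to 8(W), 6(W), 4(W), 2(W); every one is W ⇒ L
n=11: moves to 9(W), 7(W), 5(W), 3(W); every one is W ⇒ L
n=12: can move to 10, which is L ⇒ W
n=13: can move to 11, which is L ⇒ W
n=14: can move to 10, which is L ⇒ W
n=15: can move to 11, which is L ⇒ W
n=16: can move to 10, which is L ⇒ W
n=17: can move to 11, which is L ⇒ W
n=18: can move to 10, which is L ⇒ W
n=19: can move to 11, which is L ⇒ W
n=20: moves to 18(W), 16(W), 14(W), 12(W); every one is W ⇒ L
n=21: moves to 19(W), 17(W), 15(W), 13(W); every one is W ⇒ L
L entries with 0 ≤ n ≤ 21: n = 0, 1, 10, 11, 20, 21; that makes 6.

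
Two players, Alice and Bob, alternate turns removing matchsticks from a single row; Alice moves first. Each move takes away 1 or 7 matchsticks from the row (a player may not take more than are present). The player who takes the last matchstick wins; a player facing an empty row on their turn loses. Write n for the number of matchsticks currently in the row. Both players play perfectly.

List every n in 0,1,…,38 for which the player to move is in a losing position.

Label each position W (a win for the player to move) or L (a loss). A position with no legal move is L; any other position is W exactly when some move reaches an L, and L when every move reaches a W.
n=0: no move → L
n=1: reaches L-position 0 → W
n=2: only reaches 1(W), which is W → L
n=3: reaches L-position 2 → W
n=4: only reaches 3(W), which is W → L
n=5: reaches L-position 4 → W
n=6: only reaches 5(W), which is W → L
n=7: reaches L-position 6 → W
n=8: only reaches 7(W), 1(W), all W → L
n=9: reaches L-position 8 → W
n=10: only reaches 9(W), 3(W), all W → L
n=11: reaches L-position 10 → W
n=12: only reaches 11(W), 5(W), all W → L
n=13: reaches L-position 12 → W
n=14: only reaches 13(W), 7(W), all W → L
n=15: reaches L-position 14 → W
n=16: only reaches 15(W), 9(W), all W → L
n=17: reaches L-position 16 → W
n=18: only reaches 17(W), 11(W), all W → L
n=19: reaches L-position 18 → W
n=20: only reaches 19(W), 13(W), all W → L
n=21: reaches L-position 20 → W
n=22: only reaches 21(W), 15(W), all W → L
n=23: reaches L-position 22 → W
n=24: only reaches 23(W), 17(W), all W → L
n=25: reaches L-position 24 → W
n=26: only reaches 25(W), 19(W), all W → L
n=27: reaches L-position 26 → W
n=28: only reaches 27(W), 21(W), all W → L
n=29: reaches L-position 28 → W
n=30: only reaches 29(W), 23(W), all W → L
n=31: reaches L-position 30 → W
n=32: only reaches 31(W), 25(W), all W → L
n=33: reaches L-position 32 → W
n=34: only reaches 33(W), 27(W), all W → L
n=35: reaches L-position 34 → W
n=36: only reaches 35(W), 29(W), all W → L
n=37: reaches L-position 36 → W
n=38: only reaches 37(W), 31(W), all W → L
The losing starting values of n are exactly the entries labelled L in this table (20 of them).

0, 2, 4, 6, 8, 10, 12, 14, 16, 18, 20, 22, 24, 26, 28, 30, 32, 34, 36, 38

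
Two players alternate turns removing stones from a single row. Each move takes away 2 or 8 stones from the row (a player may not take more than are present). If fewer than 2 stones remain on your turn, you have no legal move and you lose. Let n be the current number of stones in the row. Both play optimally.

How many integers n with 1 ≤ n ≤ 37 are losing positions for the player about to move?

15

Build the W/L table. Terminal = L. A non-terminal position is W if it has a move to some L; otherwise it is L.
n=0: no move → L
n=1: no move → L
n=2: can move to 0, which is L ⇒ W
n=3: can move to 1, which is L ⇒ W
n=4: the only move is to 2(W), a W ⇒ L
n=5: the only move is to 3(W), a W ⇒ L
n=6: can move to 4, which is L ⇒ W
n=7: can move to 5, which is L ⇒ W
n=8: can move to 0, which is L ⇒ W
n=9: can move to 1, which is L ⇒ W
n=10: moves to 8(W), 2(W); every one is W ⇒ L
n=11: moves to 9(W), 3(W); every one is W ⇒ L
n=12: can move to 10, which is L ⇒ W
n=13: can move to 11, which is L ⇒ W
n=14: moves to 12(W), 6(W); every one is W ⇒ L
n=15: moves to 13(W), 7(W); every one is W ⇒ L
n=16: can move to 14, which is L ⇒ W
n=17: can move to 15, which is L ⇒ W
n=18: can move to 10, which is L ⇒ W
n=19: can move to 11, which is L ⇒ W
n=20: moves to 18(W), 12(W); every one is W ⇒ L
n=21: moves to 19(W), 13(W); every one is W ⇒ L
n=22: can move to 20, which is L ⇒ W
n=23: can move to 21, which is L ⇒ W
n=24: moves to 22(W), 16(W); every one is W ⇒ L
n=25: moves to 23(W), 17(W); every one is W ⇒ L
n=26: can move to 24, which is L ⇒ W
n=27: can move to 25, which is L ⇒ W
n=28: can move to 20, which is L ⇒ W
n=29: can move to 21, which is L ⇒ W
n=30: moves to 28(W), 22(W); every one is W ⇒ L
n=31: moves to 29(W), 23(W); every one is W ⇒ L
n=32: can move to 30, which is L ⇒ W
n=33: can move to 31, which is L ⇒ W
n=34: moves to 32(W), 26(W); every one is W ⇒ L
n=35: moves to 33(W), 27(W); every one is W ⇒ L
n=36: can move to 34, which is L ⇒ W
n=37: can move to 35, which is L ⇒ W
L entries with 1 ≤ n ≤ 37 (n=0 is outside the asked range and is not counted): n = 1, 4, 5, 10, 11, 14, 15, 20, 21, 24, 25, 30, 31, 34, 35; that makes 15.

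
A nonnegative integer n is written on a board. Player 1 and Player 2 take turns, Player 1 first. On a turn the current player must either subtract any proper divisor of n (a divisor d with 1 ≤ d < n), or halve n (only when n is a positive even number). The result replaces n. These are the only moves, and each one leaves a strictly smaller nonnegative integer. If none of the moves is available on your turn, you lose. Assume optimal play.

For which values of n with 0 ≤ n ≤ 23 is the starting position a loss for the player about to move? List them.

0, 1, 3, 5, 7, 9, 11, 13, 15, 17, 19, 21, 23

Build the W/L table. Terminal = L. A non-terminal position is W if it has a move to some L; otherwise it is L.
n=0: no move → L
n=1: no move → L
n=2: reaches L-position 1 → W
n=3: only reaches 2(W), which is W → L
n=4: reaches L-position 3 → W
n=5: only reaches 4(W), which is W → L
n=6: reaches L-position 3 → W
n=7: only reaches 6(W), which is W → L
n=8: reaches L-position 7 → W
n=9: only reaches 6(W), 8(W), all W → L
n=10: reaches L-position 5 → W
n=11: only reaches 10(W), which is W → L
n=12: reaches L-position 9 → W
n=13: only reaches 12(W), which is W → L
n=14: reaches L-position 7 → W
n=15: only reaches 10(W), 12(W), 14(W), all W → L
n=16: reaches L-position 15 → W
n=17: only reaches 16(W), which is W → L
n=18: reaches L-position 9 → W
n=19: only reaches 18(W), which is W → L
n=20: reaches L-position 15 → W
n=21: only reaches 14(W), 18(W), 20(W), all W → L
n=22: reaches L-position 11 → W
n=23: only reaches 22(W), which is W → L
The losing starting values of n are exactly the entries labelled L in this table (13 of them).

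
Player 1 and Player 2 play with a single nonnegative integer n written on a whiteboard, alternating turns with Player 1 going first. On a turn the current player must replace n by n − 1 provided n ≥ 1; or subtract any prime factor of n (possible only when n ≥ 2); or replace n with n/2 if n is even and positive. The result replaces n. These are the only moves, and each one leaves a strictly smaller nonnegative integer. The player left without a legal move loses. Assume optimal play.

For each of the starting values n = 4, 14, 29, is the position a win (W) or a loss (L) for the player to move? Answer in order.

4: L, 14: L, 29: W

Label each position W (a win for the player to move) or L (a loss). A position with no legal move is L; any other position is W exactly when some move reaches an L, and L when every move reaches a W.
n=0: no move → L
n=1: →0(L), so W
n=2: →0(L), so W
n=3: →0(L), so W
n=4: →2(W), 3(W) — all W, so L
n=5: →0(L), so W
n=6: →4(L), so W
n=7: →0(L), so W
n=8: →4(L), so W
n=9: →6(W), 8(W) — all W, so L
n=10: →9(L), so W
n=11: →0(L), so W
n=12: →9(L), so W
n=13: →0(L), so W
n=14: →7(W), 12(W), 13(W) — all W, so L
n=15: →14(L), so W
n=16: →14(L), so W
n=17: →0(L), so W
n=18: →9(L), so W
n=19: →0(L), so W
n=20: →10(W), 15(W), 18(W), 19(W) — all W, so L
n=21: →14(L), so W
n=22: →20(L), so W
n=23: →0(L), so W
n=24: →12(W), 21(W), 22(W), 23(W) — all W, so L
n=25: →20(L), so W
n=26: →24(L), so W
n=27: →24(L), so W
n=28: →14(L), so W
n=29: →0(L), so W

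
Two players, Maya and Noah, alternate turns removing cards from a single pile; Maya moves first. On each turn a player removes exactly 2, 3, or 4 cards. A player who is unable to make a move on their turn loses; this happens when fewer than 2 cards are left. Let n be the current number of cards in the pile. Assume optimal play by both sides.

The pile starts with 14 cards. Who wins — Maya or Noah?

Use the standard recursion: the mover loses at a terminal position; elsewhere, the mover wins exactly when some move hands the opponent an L position.
n=0: no move → L
n=1: no move → L
n=2: reaches L-position 0 → W
n=3: reaches L-position 1 → W
n=4: reaches L-position 1 → W
n=5: reaches L-position 1 → W
n=6: only reaches 4(W), 3(W), 2(W), all W → L
n=7: only reaches 5(W), 4(W), 3(W), all W → L
n=8: reaches L-position 6 → W
n=9: reaches L-position 7 → W
n=10: reaches L-position 7 → W
n=11: reaches L-position 7 → W
n=12: only reaches 10(W), 9(W), 8(W), all W → L
n=13: only reaches 11(W), 10(W), 9(W), all W → L
n=14: reaches L-position 12 → W
From 14 Maya can remove 2, leaving 12, reaching an L position.

Maya wins.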